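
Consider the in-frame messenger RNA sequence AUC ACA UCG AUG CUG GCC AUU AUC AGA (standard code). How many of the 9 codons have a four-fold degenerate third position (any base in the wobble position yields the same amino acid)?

4

Codon 1 AUC (Ile): third position 3-fold.
Codon 2 ACA (Thr): third position 4-fold.
Codon 3 UCG (Ser): third position 4-fold.
Codon 4 AUG (Met): third position 1-fold.
Codon 5 CUG (Leu): third position 4-fold.
Codon 6 GCC (Ala): third position 4-fold.
Codon 7 AUU (Ile): third position 3-fold.
Codon 8 AUC (Ile): third position 3-fold.
Codon 9 AGA (Arg): third position 2-fold.
Four-fold degenerate third positions: 4.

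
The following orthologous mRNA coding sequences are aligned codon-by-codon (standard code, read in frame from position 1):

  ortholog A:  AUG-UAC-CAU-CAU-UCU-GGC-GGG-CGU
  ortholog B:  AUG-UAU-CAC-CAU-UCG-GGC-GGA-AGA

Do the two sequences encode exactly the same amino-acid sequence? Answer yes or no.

Codon 1: AUG Met / AUG Met — identical.
Codon 2: UAC Tyr / UAU Tyr — synonymous.
Codon 3: CAU His / CAC His — synonymous.
Codon 4: CAU His / CAU His — identical.
Codon 5: UCU Ser / UCG Ser — synonymous.
Codon 6: GGC Gly / GGC Gly — identical.
Codon 7: GGG Gly / GGA Gly — synonymous.
Codon 8: CGU Arg / AGA Arg — synonymous.
Nonsynonymous differences: 0 → same protein.

yes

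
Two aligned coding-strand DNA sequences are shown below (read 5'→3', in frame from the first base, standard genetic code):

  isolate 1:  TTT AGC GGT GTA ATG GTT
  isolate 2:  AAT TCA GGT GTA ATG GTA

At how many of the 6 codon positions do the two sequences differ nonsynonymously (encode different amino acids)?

1

Codon 1: TTT Phe / AAT Asn — nonsynonymous.
Codon 2: AGC Ser / TCA Ser — synonymous.
Codon 3: GGT Gly / GGT Gly — identical.
Codon 4: GTA Val / GTA Val — identical.
Codon 5: ATG Met / ATG Met — identical.
Codon 6: GTT Val / GTA Val — synonymous.
Nonsynonymous differences: 1.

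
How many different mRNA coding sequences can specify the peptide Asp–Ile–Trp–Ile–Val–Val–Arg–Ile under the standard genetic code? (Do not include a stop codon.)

5184

Asp: 2 codons.
Ile: 3 codons.
Trp: 1 codon.
Ile: 3 codons.
Val: 4 codons.
Val: 4 codons.
Arg: 6 codons.
Ile: 3 codons.
2 × 3 × 1 × 3 × 4 × 4 × 6 × 3 = 5184.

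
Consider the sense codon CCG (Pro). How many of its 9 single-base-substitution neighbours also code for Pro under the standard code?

Position 1: none → 0 synonymous.
Position 2: none → 0 synonymous.
Position 3: CCT, CCC, CCA → 3 synonymous.
Total: 0 + 0 + 3 = 3.

3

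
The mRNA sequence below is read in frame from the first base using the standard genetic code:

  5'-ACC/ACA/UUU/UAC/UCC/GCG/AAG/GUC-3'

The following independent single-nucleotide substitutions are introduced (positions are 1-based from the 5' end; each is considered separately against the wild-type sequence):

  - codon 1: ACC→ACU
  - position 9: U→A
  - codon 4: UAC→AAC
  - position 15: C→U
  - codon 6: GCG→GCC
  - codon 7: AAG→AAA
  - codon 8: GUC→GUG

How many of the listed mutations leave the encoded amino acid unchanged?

5

Codon 1: ACC (Thr) → ACU (Thr) — synonymous.
Codon 3: UUU (Phe) → UUA (Leu) — missense.
Codon 4: UAC (Tyr) → AAC (Asn) — missense.
Codon 5: UCC (Ser) → UCU (Ser) — synonymous.
Codon 6: GCG (Ala) → GCC (Ala) — synonymous.
Codon 7: AAG (Lys) → AAA (Lys) — synonymous.
Codon 8: GUC (Val) → GUG (Val) — synonymous.
Synonymous: 5 of 7.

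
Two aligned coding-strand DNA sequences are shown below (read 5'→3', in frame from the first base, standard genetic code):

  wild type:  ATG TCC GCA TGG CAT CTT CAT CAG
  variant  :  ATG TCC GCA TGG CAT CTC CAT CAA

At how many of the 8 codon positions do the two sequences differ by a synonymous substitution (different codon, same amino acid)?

2

Codon 1: ATG Met / ATG Met — identical.
Codon 2: TCC Ser / TCC Ser — identical.
Codon 3: GCA Ala / GCA Ala — identical.
Codon 4: TGG Trp / TGG Trp — identical.
Codon 5: CAT His / CAT His — identical.
Codon 6: CTT Leu / CTC Leu — synonymous.
Codon 7: CAT His / CAT His — identical.
Codon 8: CAG Gln / CAA Gln — synonymous.
Synonymous differences: 2.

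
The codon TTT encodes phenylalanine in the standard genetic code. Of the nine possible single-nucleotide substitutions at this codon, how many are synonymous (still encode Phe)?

1

Position 1: none → 0 synonymous.
Position 2: none → 0 synonymous.
Position 3: TTC → 1 synonymous.
Total: 0 + 0 + 1 = 1.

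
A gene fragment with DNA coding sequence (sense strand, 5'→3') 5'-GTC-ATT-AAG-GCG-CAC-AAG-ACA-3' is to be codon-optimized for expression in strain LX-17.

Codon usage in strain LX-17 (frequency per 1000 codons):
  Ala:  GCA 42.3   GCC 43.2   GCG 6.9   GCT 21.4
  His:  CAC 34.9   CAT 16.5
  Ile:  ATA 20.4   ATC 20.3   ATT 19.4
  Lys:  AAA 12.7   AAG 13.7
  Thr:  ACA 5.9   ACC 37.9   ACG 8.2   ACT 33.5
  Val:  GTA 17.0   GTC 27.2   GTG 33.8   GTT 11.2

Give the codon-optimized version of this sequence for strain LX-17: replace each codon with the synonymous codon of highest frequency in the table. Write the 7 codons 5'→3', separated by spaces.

Codon 1 (Val): best is GTG at 33.8.
Codon 2 (Ile): best is ATA at 20.4.
Codon 3 (Lys): best is AAG at 13.7.
Codon 4 (Ala): best is GCC at 43.2.
Codon 5 (His): best is CAC at 34.9.
Codon 6 (Lys): best is AAG at 13.7.
Codon 7 (Thr): best is ACC at 37.9.

GTG ATA AAG GCC CAC AAG ACC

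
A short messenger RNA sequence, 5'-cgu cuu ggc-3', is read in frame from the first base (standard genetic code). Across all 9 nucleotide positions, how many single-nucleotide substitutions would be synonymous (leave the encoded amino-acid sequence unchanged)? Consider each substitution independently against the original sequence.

Codon 1 (CGU, Arg): 3 synonymous substitutions.
Codon 2 (CUU, Leu): 3 synonymous substitutions.
Codon 3 (GGC, Gly): 3 synonymous substitutions.
Total: 3 + 3 + 3 = 9.

9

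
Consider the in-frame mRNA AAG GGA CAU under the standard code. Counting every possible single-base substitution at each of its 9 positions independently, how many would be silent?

Codon 1 (AAG, Lys): 1 synonymous substitution.
Codon 2 (GGA, Gly): 3 synonymous substitutions.
Codon 3 (CAU, His): 1 synonymous substitution.
Total: 1 + 3 + 1 = 5.

5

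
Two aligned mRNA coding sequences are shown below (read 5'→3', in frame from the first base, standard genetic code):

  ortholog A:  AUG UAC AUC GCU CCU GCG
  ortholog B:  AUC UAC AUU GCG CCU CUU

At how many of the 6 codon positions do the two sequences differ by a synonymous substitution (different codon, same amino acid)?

Codon 1: AUG Met / AUC Ile — nonsynonymous.
Codon 2: UAC Tyr / UAC Tyr — identical.
Codon 3: AUC Ile / AUU Ile — synonymous.
Codon 4: GCU Ala / GCG Ala — synonymous.
Codon 5: CCU Pro / CCU Pro — identical.
Codon 6: GCG Ala / CUU Leu — nonsynonymous.
Synonymous differences: 2.

2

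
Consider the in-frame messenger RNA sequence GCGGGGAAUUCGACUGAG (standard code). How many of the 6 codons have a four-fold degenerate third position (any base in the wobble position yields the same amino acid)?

4

Codon 1 GCG (Ala): third position 4-fold.
Codon 2 GGG (Gly): third position 4-fold.
Codon 3 AAU (Asn): third position 2-fold.
Codon 4 UCG (Ser): third position 4-fold.
Codon 5 ACU (Thr): third position 4-fold.
Codon 6 GAG (Glu): third position 2-fold.
Four-fold degenerate third positions: 4.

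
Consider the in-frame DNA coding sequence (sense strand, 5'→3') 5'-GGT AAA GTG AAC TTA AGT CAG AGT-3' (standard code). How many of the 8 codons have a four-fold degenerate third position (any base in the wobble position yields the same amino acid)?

2

Codon 1 GGT (Gly): third position 4-fold.
Codon 2 AAA (Lys): third position 2-fold.
Codon 3 GTG (Val): third position 4-fold.
Codon 4 AAC (Asn): third position 2-fold.
Codon 5 TTA (Leu): third position 2-fold.
Codon 6 AGT (Ser): third position 2-fold.
Codon 7 CAG (Gln): third position 2-fold.
Codon 8 AGT (Ser): third position 2-fold.
Four-fold degenerate third positions: 2.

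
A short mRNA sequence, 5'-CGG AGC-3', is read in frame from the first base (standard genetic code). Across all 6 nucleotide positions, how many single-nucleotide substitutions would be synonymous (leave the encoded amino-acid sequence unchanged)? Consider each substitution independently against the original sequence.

Codon 1 (CGG, Arg): 4 synonymous substitutions.
Codon 2 (AGC, Ser): 1 synonymous substitution.
Total: 4 + 1 = 5.

5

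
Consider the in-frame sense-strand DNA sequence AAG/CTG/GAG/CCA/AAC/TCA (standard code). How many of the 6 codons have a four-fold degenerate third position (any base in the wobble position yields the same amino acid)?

Codon 1 AAG (Lys): third position 2-fold.
Codon 2 CTG (Leu): third position 4-fold.
Codon 3 GAG (Glu): third position 2-fold.
Codon 4 CCA (Pro): third position 4-fold.
Codon 5 AAC (Asn): third position 2-fold.
Codon 6 TCA (Ser): third position 4-fold.
Four-fold degenerate third positions: 3.

3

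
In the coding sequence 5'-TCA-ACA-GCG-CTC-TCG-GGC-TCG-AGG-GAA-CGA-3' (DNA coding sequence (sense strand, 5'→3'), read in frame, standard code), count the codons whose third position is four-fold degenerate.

Codon 1 TCA (Ser): third position 4-fold.
Codon 2 ACA (Thr): third position 4-fold.
Codon 3 GCG (Ala): third position 4-fold.
Codon 4 CTC (Leu): third position 4-fold.
Codon 5 TCG (Ser): third position 4-fold.
Codon 6 GGC (Gly): third position 4-fold.
Codon 7 TCG (Ser): third position 4-fold.
Codon 8 AGG (Arg): third position 2-fold.
Codon 9 GAA (Glu): third position 2-fold.
Codon 10 CGA (Arg): third position 4-fold.
Four-fold degenerate third positions: 8.

8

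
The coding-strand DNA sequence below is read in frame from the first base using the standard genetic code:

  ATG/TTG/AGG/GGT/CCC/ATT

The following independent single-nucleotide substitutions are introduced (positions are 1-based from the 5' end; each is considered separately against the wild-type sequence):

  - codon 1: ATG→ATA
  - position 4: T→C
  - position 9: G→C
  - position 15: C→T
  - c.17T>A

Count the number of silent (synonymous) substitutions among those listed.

2

Codon 1: ATG (Met) → ATA (Ile) — missense.
Codon 2: TTG (Leu) → CTG (Leu) — synonymous.
Codon 3: AGG (Arg) → AGC (Ser) — missense.
Codon 5: CCC (Pro) → CCT (Pro) — synonymous.
Codon 6: ATT (Ile) → AAT (Asn) — missense.
Synonymous: 2 of 5.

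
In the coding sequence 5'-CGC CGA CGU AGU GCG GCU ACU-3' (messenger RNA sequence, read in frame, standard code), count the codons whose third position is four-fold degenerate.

Codon 1 CGC (Arg): third position 4-fold.
Codon 2 CGA (Arg): third position 4-fold.
Codon 3 CGU (Arg): third position 4-fold.
Codon 4 AGU (Ser): third position 2-fold.
Codon 5 GCG (Ala): third position 4-fold.
Codon 6 GCU (Ala): third position 4-fold.
Codon 7 ACU (Thr): third position 4-fold.
Four-fold degenerate third positions: 6.

6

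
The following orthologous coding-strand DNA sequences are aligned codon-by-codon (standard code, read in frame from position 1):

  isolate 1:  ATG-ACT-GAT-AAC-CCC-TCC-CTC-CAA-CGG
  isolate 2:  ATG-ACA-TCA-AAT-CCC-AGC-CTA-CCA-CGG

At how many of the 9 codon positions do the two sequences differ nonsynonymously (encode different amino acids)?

Codon 1: ATG Met / ATG Met — identical.
Codon 2: ACT Thr / ACA Thr — synonymous.
Codon 3: GAT Asp / TCA Ser — nonsynonymous.
Codon 4: AAC Asn / AAT Asn — synonymous.
Codon 5: CCC Pro / CCC Pro — identical.
Codon 6: TCC Ser / AGC Ser — synonymous.
Codon 7: CTC Leu / CTA Leu — synonymous.
Codon 8: CAA Gln / CCA Pro — nonsynonymous.
Codon 9: CGG Arg / CGG Arg — identical.
Nonsynonymous differences: 2.

2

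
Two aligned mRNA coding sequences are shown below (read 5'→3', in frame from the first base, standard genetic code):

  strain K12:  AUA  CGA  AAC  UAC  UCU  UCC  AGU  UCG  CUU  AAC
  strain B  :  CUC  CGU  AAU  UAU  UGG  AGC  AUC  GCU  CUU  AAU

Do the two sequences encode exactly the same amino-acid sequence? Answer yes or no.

no

Codon 1: AUA Ile / CUC Leu — nonsynonymous.
Codon 2: CGA Arg / CGU Arg — synonymous.
Codon 3: AAC Asn / AAU Asn — synonymous.
Codon 4: UAC Tyr / UAU Tyr — synonymous.
Codon 5: UCU Ser / UGG Trp — nonsynonymous.
Codon 6: UCC Ser / AGC Ser — synonymous.
Codon 7: AGU Ser / AUC Ile — nonsynonymous.
Codon 8: UCG Ser / GCU Ala — nonsynonymous.
Codon 9: CUU Leu / CUU Leu — identical.
Codon 10: AAC Asn / AAU Asn — synonymous.
Nonsynonymous differences: 4 → different protein.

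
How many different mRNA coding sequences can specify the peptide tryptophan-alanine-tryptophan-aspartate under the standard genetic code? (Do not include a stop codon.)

Trp: 1 codon.
Ala: 4 codons.
Trp: 1 codon.
Asp: 2 codons.
1 × 4 × 1 × 2 = 8.

8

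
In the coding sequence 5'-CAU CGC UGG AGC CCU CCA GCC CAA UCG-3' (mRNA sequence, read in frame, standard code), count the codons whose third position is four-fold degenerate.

5

Codon 1 CAU (His): third position 2-fold.
Codon 2 CGC (Arg): third position 4-fold.
Codon 3 UGG (Trp): third position 1-fold.
Codon 4 AGC (Ser): third position 2-fold.
Codon 5 CCU (Pro): third position 4-fold.
Codon 6 CCA (Pro): third position 4-fold.
Codon 7 GCC (Ala): third position 4-fold.
Codon 8 CAA (Gln): third position 2-fold.
Codon 9 UCG (Ser): third position 4-fold.
Four-fold degenerate third positions: 5.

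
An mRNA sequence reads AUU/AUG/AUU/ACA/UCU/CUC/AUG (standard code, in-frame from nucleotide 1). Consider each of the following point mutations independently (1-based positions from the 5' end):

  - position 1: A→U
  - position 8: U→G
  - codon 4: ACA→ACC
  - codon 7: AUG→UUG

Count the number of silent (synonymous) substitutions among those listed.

1

Codon 1: AUU (Ile) → UUU (Phe) — missense.
Codon 3: AUU (Ile) → AGU (Ser) — missense.
Codon 4: ACA (Thr) → ACC (Thr) — synonymous.
Codon 7: AUG (Met) → UUG (Leu) — missense.
Synonymous: 1 of 4.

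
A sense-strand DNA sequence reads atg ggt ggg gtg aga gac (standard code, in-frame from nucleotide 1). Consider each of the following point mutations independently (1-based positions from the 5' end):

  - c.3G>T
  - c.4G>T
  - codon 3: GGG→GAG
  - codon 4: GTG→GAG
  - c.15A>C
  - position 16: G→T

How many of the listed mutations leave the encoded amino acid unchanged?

0

Codon 1: ATG (Met) → ATT (Ile) — missense.
Codon 2: GGT (Gly) → TGT (Cys) — missense.
Codon 3: GGG (Gly) → GAG (Glu) — missense.
Codon 4: GTG (Val) → GAG (Glu) — missense.
Codon 5: AGA (Arg) → AGC (Ser) — missense.
Codon 6: GAC (Asp) → TAC (Tyr) — missense.
Synonymous: 0 of 6.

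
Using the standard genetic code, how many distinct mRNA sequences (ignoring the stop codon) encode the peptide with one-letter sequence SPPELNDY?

9216

Ser: 6 codons.
Pro: 4 codons.
Pro: 4 codons.
Glu: 2 codons.
Leu: 6 codons.
Asn: 2 codons.
Asp: 2 codons.
Tyr: 2 codons.
6 × 4 × 4 × 2 × 6 × 2 × 2 × 2 = 9216.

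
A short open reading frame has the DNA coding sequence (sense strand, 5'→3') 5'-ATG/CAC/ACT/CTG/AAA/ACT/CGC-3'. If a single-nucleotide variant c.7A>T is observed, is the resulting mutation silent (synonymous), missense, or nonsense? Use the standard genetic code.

missense

Position 7 falls in codon 3: ACT → Thr.
After the substitution the codon is TCT → Ser.
Thr ≠ Ser, so this is a missense mutation.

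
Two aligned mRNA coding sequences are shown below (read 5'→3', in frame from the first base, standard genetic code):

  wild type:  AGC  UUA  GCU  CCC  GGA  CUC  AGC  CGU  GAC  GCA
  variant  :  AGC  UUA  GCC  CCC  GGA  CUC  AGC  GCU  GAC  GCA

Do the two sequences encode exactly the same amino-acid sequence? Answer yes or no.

no

Codon 1: AGC Ser / AGC Ser — identical.
Codon 2: UUA Leu / UUA Leu — identical.
Codon 3: GCU Ala / GCC Ala — synonymous.
Codon 4: CCC Pro / CCC Pro — identical.
Codon 5: GGA Gly / GGA Gly — identical.
Codon 6: CUC Leu / CUC Leu — identical.
Codon 7: AGC Ser / AGC Ser — identical.
Codon 8: CGU Arg / GCU Ala — nonsynonymous.
Codon 9: GAC Asp / GAC Asp — identical.
Codon 10: GCA Ala / GCA Ala — identical.
Nonsynonymous differences: 1 → different protein.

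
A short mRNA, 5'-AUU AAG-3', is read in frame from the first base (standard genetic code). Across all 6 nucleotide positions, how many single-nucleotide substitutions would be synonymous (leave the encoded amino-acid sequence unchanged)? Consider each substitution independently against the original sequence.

Codon 1 (AUU, Ile): 2 synonymous substitutions.
Codon 2 (AAG, Lys): 1 synonymous substitution.
Total: 2 + 1 = 3.

3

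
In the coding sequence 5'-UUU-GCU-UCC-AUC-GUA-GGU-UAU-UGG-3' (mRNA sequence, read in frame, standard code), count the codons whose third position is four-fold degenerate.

4

Codon 1 UUU (Phe): third position 2-fold.
Codon 2 GCU (Ala): third position 4-fold.
Codon 3 UCC (Ser): third position 4-fold.
Codon 4 AUC (Ile): third position 3-fold.
Codon 5 GUA (Val): third position 4-fold.
Codon 6 GGU (Gly): third position 4-fold.
Codon 7 UAU (Tyr): third position 2-fold.
Codon 8 UGG (Trp): third position 1-fold.
Four-fold degenerate third positions: 4.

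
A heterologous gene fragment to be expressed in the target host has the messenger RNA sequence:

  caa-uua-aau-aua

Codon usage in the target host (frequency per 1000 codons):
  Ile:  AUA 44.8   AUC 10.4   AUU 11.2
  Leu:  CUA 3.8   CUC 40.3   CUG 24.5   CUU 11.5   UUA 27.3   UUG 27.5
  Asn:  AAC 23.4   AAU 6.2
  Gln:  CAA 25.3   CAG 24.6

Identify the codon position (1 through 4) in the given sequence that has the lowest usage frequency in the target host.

Codon 1 CAA (Gln): 25.3 per 1000.
Codon 2 UUA (Leu): 27.3 per 1000.
Codon 3 AAU (Asn): 6.2 per 1000.
Codon 4 AUA (Ile): 44.8 per 1000.
Lowest frequency is 6.2 at codon 3.

3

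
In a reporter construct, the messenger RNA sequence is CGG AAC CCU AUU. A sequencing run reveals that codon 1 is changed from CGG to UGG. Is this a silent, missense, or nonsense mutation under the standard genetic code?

Position 1 falls in codon 1: CGG → Arg.
After the substitution the codon is UGG → Trp.
Arg ≠ Trp, so this is a missense mutation.

missense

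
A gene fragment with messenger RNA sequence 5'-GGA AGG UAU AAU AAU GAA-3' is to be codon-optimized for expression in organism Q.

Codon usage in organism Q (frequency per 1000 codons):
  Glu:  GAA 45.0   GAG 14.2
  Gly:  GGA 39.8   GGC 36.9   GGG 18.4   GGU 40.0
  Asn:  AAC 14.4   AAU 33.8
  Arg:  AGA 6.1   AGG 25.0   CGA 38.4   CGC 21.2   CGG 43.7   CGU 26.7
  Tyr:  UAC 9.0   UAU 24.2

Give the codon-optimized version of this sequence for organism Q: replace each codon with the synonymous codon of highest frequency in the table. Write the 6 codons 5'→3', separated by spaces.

GGU CGG UAU AAU AAU GAA

Codon 1 (Gly): best is GGU at 40.0.
Codon 2 (Arg): best is CGG at 43.7.
Codon 3 (Tyr): best is UAU at 24.2.
Codon 4 (Asn): best is AAU at 33.8.
Codon 5 (Asn): best is AAU at 33.8.
Codon 6 (Glu): best is GAA at 45.0.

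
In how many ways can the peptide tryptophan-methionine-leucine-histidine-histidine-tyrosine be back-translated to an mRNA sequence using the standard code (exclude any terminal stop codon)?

48

Trp: 1 codon.
Met: 1 codon.
Leu: 6 codons.
His: 2 codons.
His: 2 codons.
Tyr: 2 codons.
1 × 1 × 6 × 2 × 2 × 2 = 48.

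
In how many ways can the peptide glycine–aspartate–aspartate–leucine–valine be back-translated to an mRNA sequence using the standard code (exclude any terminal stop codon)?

Gly: 4 codons.
Asp: 2 codons.
Asp: 2 codons.
Leu: 6 codons.
Val: 4 codons.
4 × 2 × 2 × 6 × 4 = 384.

384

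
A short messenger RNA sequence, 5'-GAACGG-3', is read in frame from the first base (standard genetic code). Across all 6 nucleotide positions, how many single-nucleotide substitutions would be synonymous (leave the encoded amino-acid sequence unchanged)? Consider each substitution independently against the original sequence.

5

Codon 1 (GAA, Glu): 1 synonymous substitution.
Codon 2 (CGG, Arg): 4 synonymous substitutions.
Total: 1 + 4 = 5.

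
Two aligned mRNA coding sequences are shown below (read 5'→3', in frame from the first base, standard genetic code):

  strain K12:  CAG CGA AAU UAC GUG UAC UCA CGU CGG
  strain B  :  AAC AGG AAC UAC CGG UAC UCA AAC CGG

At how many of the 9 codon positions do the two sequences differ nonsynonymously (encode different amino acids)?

3

Codon 1: CAG Gln / AAC Asn — nonsynonymous.
Codon 2: CGA Arg / AGG Arg — synonymous.
Codon 3: AAU Asn / AAC Asn — synonymous.
Codon 4: UAC Tyr / UAC Tyr — identical.
Codon 5: GUG Val / CGG Arg — nonsynonymous.
Codon 6: UAC Tyr / UAC Tyr — identical.
Codon 7: UCA Ser / UCA Ser — identical.
Codon 8: CGU Arg / AAC Asn — nonsynonymous.
Codon 9: CGG Arg / CGG Arg — identical.
Nonsynonymous differences: 3.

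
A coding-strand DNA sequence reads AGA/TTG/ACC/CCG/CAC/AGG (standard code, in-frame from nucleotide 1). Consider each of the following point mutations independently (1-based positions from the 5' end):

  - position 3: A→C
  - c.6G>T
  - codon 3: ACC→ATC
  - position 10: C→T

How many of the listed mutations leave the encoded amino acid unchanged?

0

Codon 1: AGA (Arg) → AGC (Ser) — missense.
Codon 2: TTG (Leu) → TTT (Phe) — missense.
Codon 3: ACC (Thr) → ATC (Ile) — missense.
Codon 4: CCG (Pro) → TCG (Ser) — missense.
Synonymous: 0 of 4.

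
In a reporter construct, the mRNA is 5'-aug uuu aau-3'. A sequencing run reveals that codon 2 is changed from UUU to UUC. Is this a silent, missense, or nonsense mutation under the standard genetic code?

Position 6 falls in codon 2: UUU → Phe.
After the substitution the codon is UUC → Phe.
Both encode Phe, so the change is synonymous.

silent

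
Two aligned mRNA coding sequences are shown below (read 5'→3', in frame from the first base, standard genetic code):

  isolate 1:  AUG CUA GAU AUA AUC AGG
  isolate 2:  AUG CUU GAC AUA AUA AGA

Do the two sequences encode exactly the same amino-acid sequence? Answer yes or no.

yes

Codon 1: AUG Met / AUG Met — identical.
Codon 2: CUA Leu / CUU Leu — synonymous.
Codon 3: GAU Asp / GAC Asp — synonymous.
Codon 4: AUA Ile / AUA Ile — identical.
Codon 5: AUC Ile / AUA Ile — synonymous.
Codon 6: AGG Arg / AGA Arg — synonymous.
Nonsynonymous differences: 0 → same protein.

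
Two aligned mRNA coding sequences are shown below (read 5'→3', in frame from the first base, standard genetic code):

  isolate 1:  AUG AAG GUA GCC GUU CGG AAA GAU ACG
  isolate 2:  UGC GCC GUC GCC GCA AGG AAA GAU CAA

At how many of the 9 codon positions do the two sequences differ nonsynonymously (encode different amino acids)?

Codon 1: AUG Met / UGC Cys — nonsynonymous.
Codon 2: AAG Lys / GCC Ala — nonsynonymous.
Codon 3: GUA Val / GUC Val — synonymous.
Codon 4: GCC Ala / GCC Ala — identical.
Codon 5: GUU Val / GCA Ala — nonsynonymous.
Codon 6: CGG Arg / AGG Arg — synonymous.
Codon 7: AAA Lys / AAA Lys — identical.
Codon 8: GAU Asp / GAU Asp — identical.
Codon 9: ACG Thr / CAA Gln — nonsynonymous.
Nonsynonymous differences: 4.

4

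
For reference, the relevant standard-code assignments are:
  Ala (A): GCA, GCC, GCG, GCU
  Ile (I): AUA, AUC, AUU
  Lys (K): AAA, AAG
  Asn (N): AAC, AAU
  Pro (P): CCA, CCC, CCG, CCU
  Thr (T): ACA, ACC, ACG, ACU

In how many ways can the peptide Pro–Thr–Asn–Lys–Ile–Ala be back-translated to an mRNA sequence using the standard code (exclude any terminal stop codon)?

Pro: 4 codons.
Thr: 4 codons.
Asn: 2 codons.
Lys: 2 codons.
Ile: 3 codons.
Ala: 4 codons.
4 × 4 × 2 × 2 × 3 × 4 = 768.

768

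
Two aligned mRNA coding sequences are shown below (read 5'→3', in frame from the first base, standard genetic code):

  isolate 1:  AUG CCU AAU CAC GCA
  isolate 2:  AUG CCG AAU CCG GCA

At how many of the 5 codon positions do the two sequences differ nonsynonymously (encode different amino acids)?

1

Codon 1: AUG Met / AUG Met — identical.
Codon 2: CCU Pro / CCG Pro — synonymous.
Codon 3: AAU Asn / AAU Asn — identical.
Codon 4: CAC His / CCG Pro — nonsynonymous.
Codon 5: GCA Ala / GCA Ala — identical.
Nonsynonymous differences: 1.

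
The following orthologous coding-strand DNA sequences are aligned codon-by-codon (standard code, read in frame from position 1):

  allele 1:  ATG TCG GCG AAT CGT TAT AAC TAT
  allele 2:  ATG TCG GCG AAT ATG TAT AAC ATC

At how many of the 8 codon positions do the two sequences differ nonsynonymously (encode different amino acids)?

Codon 1: ATG Met / ATG Met — identical.
Codon 2: TCG Ser / TCG Ser — identical.
Codon 3: GCG Ala / GCG Ala — identical.
Codon 4: AAT Asn / AAT Asn — identical.
Codon 5: CGT Arg / ATG Met — nonsynonymous.
Codon 6: TAT Tyr / TAT Tyr — identical.
Codon 7: AAC Asn / AAC Asn — identical.
Codon 8: TAT Tyr / ATC Ile — nonsynonymous.
Nonsynonymous differences: 2.

2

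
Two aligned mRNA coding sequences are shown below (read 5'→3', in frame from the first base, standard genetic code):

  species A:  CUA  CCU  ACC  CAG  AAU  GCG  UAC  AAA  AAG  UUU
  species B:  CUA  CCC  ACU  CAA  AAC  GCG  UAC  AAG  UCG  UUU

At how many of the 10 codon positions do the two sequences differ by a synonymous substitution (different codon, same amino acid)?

Codon 1: CUA Leu / CUA Leu — identical.
Codon 2: CCU Pro / CCC Pro — synonymous.
Codon 3: ACC Thr / ACU Thr — synonymous.
Codon 4: CAG Gln / CAA Gln — synonymous.
Codon 5: AAU Asn / AAC Asn — synonymous.
Codon 6: GCG Ala / GCG Ala — identical.
Codon 7: UAC Tyr / UAC Tyr — identical.
Codon 8: AAA Lys / AAG Lys — synonymous.
Codon 9: AAG Lys / UCG Ser — nonsynonymous.
Codon 10: UUU Phe / UUU Phe — identical.
Synonymous differences: 5.

5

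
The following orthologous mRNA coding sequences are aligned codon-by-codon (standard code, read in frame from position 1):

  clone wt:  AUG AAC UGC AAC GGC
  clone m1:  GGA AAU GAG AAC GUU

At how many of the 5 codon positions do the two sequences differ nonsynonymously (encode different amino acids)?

3

Codon 1: AUG Met / GGA Gly — nonsynonymous.
Codon 2: AAC Asn / AAU Asn — synonymous.
Codon 3: UGC Cys / GAG Glu — nonsynonymous.
Codon 4: AAC Asn / AAC Asn — identical.
Codon 5: GGC Gly / GUU Val — nonsynonymous.
Nonsynonymous differences: 3.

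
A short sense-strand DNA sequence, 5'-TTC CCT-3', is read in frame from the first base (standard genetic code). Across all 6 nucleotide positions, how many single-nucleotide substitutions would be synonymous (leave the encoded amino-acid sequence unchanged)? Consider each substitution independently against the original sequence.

Codon 1 (TTC, Phe): 1 synonymous substitution.
Codon 2 (CCT, Pro): 3 synonymous substitutions.
Total: 1 + 3 = 4.

4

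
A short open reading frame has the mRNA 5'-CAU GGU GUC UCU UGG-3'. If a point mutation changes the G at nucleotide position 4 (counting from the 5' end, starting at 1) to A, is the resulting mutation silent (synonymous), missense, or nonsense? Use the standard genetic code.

Position 4 falls in codon 2: GGU → Gly.
After the substitution the codon is AGU → Ser.
Gly ≠ Ser, so this is a missense mutation.

missense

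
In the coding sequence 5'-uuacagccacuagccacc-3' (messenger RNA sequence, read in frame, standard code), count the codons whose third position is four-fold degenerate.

Codon 1 UUA (Leu): third position 2-fold.
Codon 2 CAG (Gln): third position 2-fold.
Codon 3 CCA (Pro): third position 4-fold.
Codon 4 CUA (Leu): third position 4-fold.
Codon 5 GCC (Ala): third position 4-fold.
Codon 6 ACC (Thr): third position 4-fold.
Four-fold degenerate third positions: 4.

4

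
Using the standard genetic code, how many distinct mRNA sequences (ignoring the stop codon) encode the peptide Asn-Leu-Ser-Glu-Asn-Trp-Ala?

1152

Asn: 2 codons.
Leu: 6 codons.
Ser: 6 codons.
Glu: 2 codons.
Asn: 2 codons.
Trp: 1 codon.
Ala: 4 codons.
2 × 6 × 6 × 2 × 2 × 1 × 4 = 1152.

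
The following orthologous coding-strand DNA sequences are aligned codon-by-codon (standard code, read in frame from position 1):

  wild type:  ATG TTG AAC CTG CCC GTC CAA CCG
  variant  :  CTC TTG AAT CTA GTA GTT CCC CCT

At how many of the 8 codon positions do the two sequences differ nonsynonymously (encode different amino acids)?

3

Codon 1: ATG Met / CTC Leu — nonsynonymous.
Codon 2: TTG Leu / TTG Leu — identical.
Codon 3: AAC Asn / AAT Asn — synonymous.
Codon 4: CTG Leu / CTA Leu — synonymous.
Codon 5: CCC Pro / GTA Val — nonsynonymous.
Codon 6: GTC Val / GTT Val — synonymous.
Codon 7: CAA Gln / CCC Pro — nonsynonymous.
Codon 8: CCG Pro / CCT Pro — synonymous.
Nonsynonymous differences: 3.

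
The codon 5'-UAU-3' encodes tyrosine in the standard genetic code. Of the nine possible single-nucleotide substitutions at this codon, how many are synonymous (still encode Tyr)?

Position 1: none → 0 synonymous.
Position 2: none → 0 synonymous.
Position 3: UAC → 1 synonymous.
Total: 0 + 0 + 1 = 1.

1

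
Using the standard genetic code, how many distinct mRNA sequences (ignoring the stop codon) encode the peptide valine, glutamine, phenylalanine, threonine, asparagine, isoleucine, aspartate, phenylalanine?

Val: 4 codons.
Gln: 2 codons.
Phe: 2 codons.
Thr: 4 codons.
Asn: 2 codons.
Ile: 3 codons.
Asp: 2 codons.
Phe: 2 codons.
4 × 2 × 2 × 4 × 2 × 3 × 2 × 2 = 1536.

1536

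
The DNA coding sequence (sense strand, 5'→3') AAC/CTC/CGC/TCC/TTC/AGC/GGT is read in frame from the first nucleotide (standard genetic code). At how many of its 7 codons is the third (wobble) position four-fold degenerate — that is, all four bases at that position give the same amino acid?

Codon 1 AAC (Asn): third position 2-fold.
Codon 2 CTC (Leu): third position 4-fold.
Codon 3 CGC (Arg): third position 4-fold.
Codon 4 TCC (Ser): third position 4-fold.
Codon 5 TTC (Phe): third position 2-fold.
Codon 6 AGC (Ser): third position 2-fold.
Codon 7 GGT (Gly): third position 4-fold.
Four-fold degenerate third positions: 4.

4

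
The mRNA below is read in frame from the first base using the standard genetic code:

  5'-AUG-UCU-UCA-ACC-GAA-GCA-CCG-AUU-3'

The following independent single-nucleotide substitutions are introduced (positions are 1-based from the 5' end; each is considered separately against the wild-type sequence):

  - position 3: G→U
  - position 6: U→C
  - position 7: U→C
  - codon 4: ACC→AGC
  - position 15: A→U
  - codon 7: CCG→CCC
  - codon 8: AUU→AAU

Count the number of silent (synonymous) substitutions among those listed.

Codon 1: AUG (Met) → AUU (Ile) — missense.
Codon 2: UCU (Ser) → UCC (Ser) — synonymous.
Codon 3: UCA (Ser) → CCA (Pro) — missense.
Codon 4: ACC (Thr) → AGC (Ser) — missense.
Codon 5: GAA (Glu) → GAU (Asp) — missense.
Codon 7: CCG (Pro) → CCC (Pro) — synonymous.
Codon 8: AUU (Ile) → AAU (Asn) — missense.
Synonymous: 2 of 7.

2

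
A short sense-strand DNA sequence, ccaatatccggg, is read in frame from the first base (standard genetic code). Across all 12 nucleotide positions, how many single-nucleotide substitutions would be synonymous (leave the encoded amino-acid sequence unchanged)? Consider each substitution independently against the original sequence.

Codon 1 (CCA, Pro): 3 synonymous substitutions.
Codon 2 (ATA, Ile): 2 synonymous substitutions.
Codon 3 (TCC, Ser): 3 synonymous substitutions.
Codon 4 (GGG, Gly): 3 synonymous substitutions.
Total: 3 + 2 + 3 + 3 = 11.

11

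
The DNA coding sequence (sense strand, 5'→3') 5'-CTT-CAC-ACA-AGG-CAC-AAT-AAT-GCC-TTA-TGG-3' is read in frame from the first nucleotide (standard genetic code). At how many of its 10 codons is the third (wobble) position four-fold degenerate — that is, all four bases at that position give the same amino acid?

Codon 1 CTT (Leu): third position 4-fold.
Codon 2 CAC (His): third position 2-fold.
Codon 3 ACA (Thr): third position 4-fold.
Codon 4 AGG (Arg): third position 2-fold.
Codon 5 CAC (His): third position 2-fold.
Codon 6 AAT (Asn): third position 2-fold.
Codon 7 AAT (Asn): third position 2-fold.
Codon 8 GCC (Ala): third position 4-fold.
Codon 9 TTA (Leu): third position 2-fold.
Codon 10 TGG (Trp): third position 1-fold.
Four-fold degenerate third positions: 3.

3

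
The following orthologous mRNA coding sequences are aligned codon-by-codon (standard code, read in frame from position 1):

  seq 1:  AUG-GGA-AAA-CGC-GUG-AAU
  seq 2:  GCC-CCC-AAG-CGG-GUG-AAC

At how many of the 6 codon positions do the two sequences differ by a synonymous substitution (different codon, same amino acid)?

3

Codon 1: AUG Met / GCC Ala — nonsynonymous.
Codon 2: GGA Gly / CCC Pro — nonsynonymous.
Codon 3: AAA Lys / AAG Lys — synonymous.
Codon 4: CGC Arg / CGG Arg — synonymous.
Codon 5: GUG Val / GUG Val — identical.
Codon 6: AAU Asn / AAC Asn — synonymous.
Synonymous differences: 3.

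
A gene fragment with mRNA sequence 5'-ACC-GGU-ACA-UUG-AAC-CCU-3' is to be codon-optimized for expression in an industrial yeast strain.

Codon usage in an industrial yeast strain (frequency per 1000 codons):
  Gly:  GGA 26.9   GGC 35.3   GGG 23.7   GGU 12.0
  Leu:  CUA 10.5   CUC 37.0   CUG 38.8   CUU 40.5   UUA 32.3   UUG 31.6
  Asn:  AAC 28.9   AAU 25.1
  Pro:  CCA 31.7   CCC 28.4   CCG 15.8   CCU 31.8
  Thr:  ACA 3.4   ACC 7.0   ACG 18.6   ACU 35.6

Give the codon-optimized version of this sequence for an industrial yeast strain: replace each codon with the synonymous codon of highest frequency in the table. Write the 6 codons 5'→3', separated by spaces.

Codon 1 (Thr): best is ACU at 35.6.
Codon 2 (Gly): best is GGC at 35.3.
Codon 3 (Thr): best is ACU at 35.6.
Codon 4 (Leu): best is CUU at 40.5.
Codon 5 (Asn): best is AAC at 28.9.
Codon 6 (Pro): best is CCU at 31.8.

ACU GGC ACU CUU AAC CCU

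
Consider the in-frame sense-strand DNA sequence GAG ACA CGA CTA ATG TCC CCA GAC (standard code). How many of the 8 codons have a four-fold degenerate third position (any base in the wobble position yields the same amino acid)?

5

Codon 1 GAG (Glu): third position 2-fold.
Codon 2 ACA (Thr): third position 4-fold.
Codon 3 CGA (Arg): third position 4-fold.
Codon 4 CTA (Leu): third position 4-fold.
Codon 5 ATG (Met): third position 1-fold.
Codon 6 TCC (Ser): third position 4-fold.
Codon 7 CCA (Pro): third position 4-fold.
Codon 8 GAC (Asp): third position 2-fold.
Four-fold degenerate third positions: 5.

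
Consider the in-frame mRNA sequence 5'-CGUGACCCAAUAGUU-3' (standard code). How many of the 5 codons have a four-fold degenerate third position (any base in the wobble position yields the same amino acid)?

Codon 1 CGU (Arg): third position 4-fold.
Codon 2 GAC (Asp): third position 2-fold.
Codon 3 CCA (Pro): third position 4-fold.
Codon 4 AUA (Ile): third position 3-fold.
Codon 5 GUU (Val): third position 4-fold.
Four-fold degenerate third positions: 3.

3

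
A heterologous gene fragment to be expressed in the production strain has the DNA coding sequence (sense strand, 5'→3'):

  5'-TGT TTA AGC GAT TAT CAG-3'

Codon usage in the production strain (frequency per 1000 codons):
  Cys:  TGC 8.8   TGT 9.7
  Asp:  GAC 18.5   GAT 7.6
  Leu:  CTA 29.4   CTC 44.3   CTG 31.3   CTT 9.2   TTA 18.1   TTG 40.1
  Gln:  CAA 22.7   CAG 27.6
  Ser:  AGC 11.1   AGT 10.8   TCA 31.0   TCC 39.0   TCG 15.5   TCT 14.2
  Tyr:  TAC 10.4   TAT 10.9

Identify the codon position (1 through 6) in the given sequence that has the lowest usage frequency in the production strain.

4

Codon 1 TGT (Cys): 9.7 per 1000.
Codon 2 TTA (Leu): 18.1 per 1000.
Codon 3 AGC (Ser): 11.1 per 1000.
Codon 4 GAT (Asp): 7.6 per 1000.
Codon 5 TAT (Tyr): 10.9 per 1000.
Codon 6 CAG (Gln): 27.6 per 1000.
Lowest frequency is 7.6 at codon 4.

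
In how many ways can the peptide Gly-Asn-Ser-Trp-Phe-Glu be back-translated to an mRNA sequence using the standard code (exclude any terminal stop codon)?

192

Gly: 4 codons.
Asn: 2 codons.
Ser: 6 codons.
Trp: 1 codon.
Phe: 2 codons.
Glu: 2 codons.
4 × 2 × 6 × 1 × 2 × 2 = 192.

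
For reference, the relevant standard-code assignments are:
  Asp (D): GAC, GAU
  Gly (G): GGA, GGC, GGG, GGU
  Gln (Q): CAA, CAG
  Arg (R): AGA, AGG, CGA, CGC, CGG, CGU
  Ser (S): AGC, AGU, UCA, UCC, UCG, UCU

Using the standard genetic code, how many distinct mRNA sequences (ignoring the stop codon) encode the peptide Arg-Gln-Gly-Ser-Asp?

Arg: 6 codons.
Gln: 2 codons.
Gly: 4 codons.
Ser: 6 codons.
Asp: 2 codons.
6 × 2 × 4 × 6 × 2 = 576.

576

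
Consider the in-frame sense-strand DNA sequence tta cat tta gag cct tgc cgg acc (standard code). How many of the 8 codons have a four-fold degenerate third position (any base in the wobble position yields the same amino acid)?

Codon 1 TTA (Leu): third position 2-fold.
Codon 2 CAT (His): third position 2-fold.
Codon 3 TTA (Leu): third position 2-fold.
Codon 4 GAG (Glu): third position 2-fold.
Codon 5 CCT (Pro): third position 4-fold.
Codon 6 TGC (Cys): third position 2-fold.
Codon 7 CGG (Arg): third position 4-fold.
Codon 8 ACC (Thr): third position 4-fold.
Four-fold degenerate third positions: 3.

3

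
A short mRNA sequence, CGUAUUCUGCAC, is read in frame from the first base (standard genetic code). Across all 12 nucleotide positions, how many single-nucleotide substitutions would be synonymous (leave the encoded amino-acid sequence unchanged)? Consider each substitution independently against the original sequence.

Codon 1 (CGU, Arg): 3 synonymous substitutions.
Codon 2 (AUU, Ile): 2 synonymous substitutions.
Codon 3 (CUG, Leu): 4 synonymous substitutions.
Codon 4 (CAC, His): 1 synonymous substitution.
Total: 3 + 2 + 4 + 1 = 10.

10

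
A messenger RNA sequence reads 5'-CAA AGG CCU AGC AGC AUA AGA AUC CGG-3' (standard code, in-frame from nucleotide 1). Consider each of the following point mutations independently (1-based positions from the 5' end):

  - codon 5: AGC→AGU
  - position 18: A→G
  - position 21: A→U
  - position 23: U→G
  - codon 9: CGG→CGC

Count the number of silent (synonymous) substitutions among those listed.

2

Codon 5: AGC (Ser) → AGU (Ser) — synonymous.
Codon 6: AUA (Ile) → AUG (Met) — missense.
Codon 7: AGA (Arg) → AGU (Ser) — missense.
Codon 8: AUC (Ile) → AGC (Ser) — missense.
Codon 9: CGG (Arg) → CGC (Arg) — synonymous.
Synonymous: 2 of 5.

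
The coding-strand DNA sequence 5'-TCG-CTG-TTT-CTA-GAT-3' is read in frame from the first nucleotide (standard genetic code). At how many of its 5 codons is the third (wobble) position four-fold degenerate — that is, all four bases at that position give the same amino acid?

3

Codon 1 TCG (Ser): third position 4-fold.
Codon 2 CTG (Leu): third position 4-fold.
Codon 3 TTT (Phe): third position 2-fold.
Codon 4 CTA (Leu): third position 4-fold.
Codon 5 GAT (Asp): third position 2-fold.
Four-fold degenerate third positions: 3.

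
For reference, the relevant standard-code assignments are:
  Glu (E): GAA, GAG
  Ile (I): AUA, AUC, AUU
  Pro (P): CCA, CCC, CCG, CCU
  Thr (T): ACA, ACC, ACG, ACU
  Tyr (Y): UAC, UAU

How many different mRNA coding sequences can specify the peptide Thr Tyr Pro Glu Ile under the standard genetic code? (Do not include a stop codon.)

Thr: 4 codons.
Tyr: 2 codons.
Pro: 4 codons.
Glu: 2 codons.
Ile: 3 codons.
4 × 2 × 4 × 2 × 3 = 192.

192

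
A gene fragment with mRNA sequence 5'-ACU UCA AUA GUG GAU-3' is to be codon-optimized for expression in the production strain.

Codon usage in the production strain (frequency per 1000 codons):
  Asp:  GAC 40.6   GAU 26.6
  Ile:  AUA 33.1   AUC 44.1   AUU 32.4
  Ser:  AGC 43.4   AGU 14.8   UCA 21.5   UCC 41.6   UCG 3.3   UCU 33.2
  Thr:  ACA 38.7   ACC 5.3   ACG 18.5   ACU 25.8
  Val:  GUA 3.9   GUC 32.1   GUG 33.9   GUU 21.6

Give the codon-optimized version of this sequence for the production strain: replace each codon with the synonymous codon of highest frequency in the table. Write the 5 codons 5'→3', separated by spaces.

Codon 1 (Thr): best is ACA at 38.7.
Codon 2 (Ser): best is AGC at 43.4.
Codon 3 (Ile): best is AUC at 44.1.
Codon 4 (Val): best is GUG at 33.9.
Codon 5 (Asp): best is GAC at 40.6.

ACA AGC AUC GUG GAC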